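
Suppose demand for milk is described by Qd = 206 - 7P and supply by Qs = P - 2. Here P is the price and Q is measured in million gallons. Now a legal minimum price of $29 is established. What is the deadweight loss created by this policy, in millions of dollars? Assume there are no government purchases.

In a free market, 206 - 7P = P - 2 gives the equilibrium P* = 26, Q* = 24.
Because the floor (29) lies above the market-clearing price, it is binding.
At P = 29: Qd = 206 - 7·29 = 3 and Qs = 29 - 2 = 27.
Quantity traded falls to 3. At Q = 3 the demand price is (206 - 3)/7 = 29 and the supply price is 2 + 3 = 5.
Deadweight loss = ½ · (29 - 5) · (24 - 3) = ½ · 24 · 21 = 252.

252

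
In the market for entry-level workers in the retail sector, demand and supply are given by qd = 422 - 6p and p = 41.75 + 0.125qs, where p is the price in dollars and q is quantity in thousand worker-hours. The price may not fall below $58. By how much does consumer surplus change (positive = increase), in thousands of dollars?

-344

Rearranging supply gives qs = 8p - 334. In a free market, 422 - 6p = 8p - 334 gives the equilibrium p* = 54, q* = 98.
Since 58 > 54, the floor is binding.
At p = 58: qd = 422 - 6·58 = 74 and qs = 8·58 - 334 = 130.
Consumer surplus without the control is ½ · (211/3 - 54) · 98 = 2401/3.
With the floor, consumers buy 74 units at 58, so CS = ½ · (211/3 - 58) · 74 = 1369/3.
Change in consumer surplus = 1369/3 - 2401/3 = -344.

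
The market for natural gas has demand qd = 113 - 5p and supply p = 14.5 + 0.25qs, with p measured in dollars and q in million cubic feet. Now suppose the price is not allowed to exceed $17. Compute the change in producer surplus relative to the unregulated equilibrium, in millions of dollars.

Rearranging supply gives qs = 4p - 58. Without the control the market clears where 113 - 5p = 4p - 58, i.e. p* = 19 and q* = 18.
The ceiling of 17 is below the equilibrium price 19, so it binds.
At p = 17: qd = 113 - 5·17 = 28 and qs = 4·17 - 58 = 10.
Producer surplus without the control is ½ · (19 - 14.5) · 18 = 40.5.
With the ceiling, producers sell 10 units at 17, so PS = ½ · (17 - 14.5) · 10 = 12.5.
Change in producer surplus = 12.5 - 40.5 = -28.

-28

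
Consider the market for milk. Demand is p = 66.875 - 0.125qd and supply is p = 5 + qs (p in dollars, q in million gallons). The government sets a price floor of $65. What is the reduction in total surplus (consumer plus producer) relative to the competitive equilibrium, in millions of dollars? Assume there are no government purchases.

Rearranging demand gives qd = 535 - 8p; rearranging supply gives qs = p - 5. Without the control the market clears where 535 - 8p = p - 5, i.e. p* = 60 and q* = 55.
Since 65 > 60, the floor is binding.
At p = 65: qd = 535 - 8·65 = 15 and qs = 65 - 5 = 60.
Quantity traded falls to 15. At q = 15 the demand price is (535 - 15)/8 = 65 and the supply price is 5 + 15 = 20.
Deadweight loss = ½ · (65 - 20) · (55 - 15) = ½ · 45 · 40 = 900.

900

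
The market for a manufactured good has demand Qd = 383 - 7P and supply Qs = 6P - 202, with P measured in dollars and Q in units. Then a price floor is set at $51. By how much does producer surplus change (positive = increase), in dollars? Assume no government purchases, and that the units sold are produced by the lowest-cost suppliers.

Setting quantity demanded equal to quantity supplied, 383 - 7P = 6P - 202, gives P* = 45 and Q* = 68.
The floor of 51 is above the equilibrium price 45, so it binds.
At P = 51: Qd = 383 - 7·51 = 26 and Qs = 6·51 - 202 = 104.
Producer surplus without the control is ½ · (45 - 101/3) · 68 = 1156/3.
With the floor, 26 units are sold at 51. The supply price at Q = 26 is 38, so PS = ½ · [(51 - 101/3) + (51 - 38)] · 26 = 1183/3.
Change in producer surplus = 1183/3 - 1156/3 = 9.

9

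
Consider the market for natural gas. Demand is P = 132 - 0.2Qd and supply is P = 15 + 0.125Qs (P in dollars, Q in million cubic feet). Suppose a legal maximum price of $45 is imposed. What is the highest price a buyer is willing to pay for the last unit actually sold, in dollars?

Rearranging demand gives Qd = 660 - 5P; rearranging supply gives Qs = 8P - 120. Equilibrium: 660 - 5P = 8P - 120, so 780 = 13P and P* = 60, Q* = 360.
Since 45 < 60, the ceiling is binding.
At P = 45: Qd = 660 - 5·45 = 435 and Qs = 8·45 - 120 = 240.
Only 240 units reach the market. On the demand curve, the marginal buyer's willingness to pay at Q = 240 is (660 - 240)/5 = 84.

84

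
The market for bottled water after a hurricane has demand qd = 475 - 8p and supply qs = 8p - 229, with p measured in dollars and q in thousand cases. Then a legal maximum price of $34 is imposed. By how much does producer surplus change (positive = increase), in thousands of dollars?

-830

In a free market, 475 - 8p = 8p - 229 gives the equilibrium p* = 44, q* = 123.
Since 34 < 44, the ceiling is binding.
At p = 34: qd = 475 - 8·34 = 203 and qs = 8·34 - 229 = 43.
Producer surplus without the control is ½ · (44 - 28.625) · 123 = 945.5625.
With the ceiling, producers sell 43 units at 34, so PS = ½ · (34 - 28.625) · 43 = 115.5625.
Change in producer surplus = 115.5625 - 945.5625 = -830.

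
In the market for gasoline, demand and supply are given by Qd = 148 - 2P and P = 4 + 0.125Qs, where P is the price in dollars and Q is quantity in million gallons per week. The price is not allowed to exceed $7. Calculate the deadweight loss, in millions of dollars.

Rearranging supply gives Qs = 8P - 32. Without the control the market clears where 148 - 2P = 8P - 32, i.e. P* = 18 and Q* = 112.
Because the ceiling (7) lies below the market-clearing price, it is binding.
At P = 7: Qd = 148 - 2·7 = 134 and Qs = 8·7 - 32 = 24.
Quantity traded falls to 24. At Q = 24 the demand price is (148 - 24)/2 = 62 and the supply price is (32 + 24)/8 = 7.
Deadweight loss = ½ · (62 - 7) · (112 - 24) = ½ · 55 · 88 = 2420.

2420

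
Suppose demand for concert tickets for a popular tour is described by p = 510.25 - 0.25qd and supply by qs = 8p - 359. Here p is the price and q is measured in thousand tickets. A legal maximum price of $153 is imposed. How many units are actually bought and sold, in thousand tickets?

865

Rearranging demand gives qd = 2041 - 4p. Setting quantity demanded equal to quantity supplied, 2041 - 4p = 8p - 359, gives p* = 200 and q* = 1241.
Since 153 < 200, the ceiling is binding.
At p = 153: qd = 2041 - 4·153 = 1429 and qs = 8·153 - 359 = 865.
The quantity actually transacted is the short side, supply: 865.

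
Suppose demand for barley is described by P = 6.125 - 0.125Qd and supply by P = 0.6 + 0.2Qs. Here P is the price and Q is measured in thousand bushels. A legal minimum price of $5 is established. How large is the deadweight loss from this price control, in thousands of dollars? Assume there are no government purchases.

Rearranging demand gives Qd = 49 - 8P; rearranging supply gives Qs = 5P - 3. In a free market, 49 - 8P = 5P - 3 gives the equilibrium P* = 4, Q* = 17.
The floor of 5 is above the equilibrium price 4, so it binds.
At P = 5: Qd = 49 - 8·5 = 9 and Qs = 5·5 - 3 = 22.
Quantity traded falls to 9. At Q = 9 the demand price is (49 - 9)/8 = 5 and the supply price is (3 + 9)/5 = 2.4.
Deadweight loss = ½ · (5 - 2.4) · (17 - 9) = ½ · 2.6 · 8 = 10.4.

10.4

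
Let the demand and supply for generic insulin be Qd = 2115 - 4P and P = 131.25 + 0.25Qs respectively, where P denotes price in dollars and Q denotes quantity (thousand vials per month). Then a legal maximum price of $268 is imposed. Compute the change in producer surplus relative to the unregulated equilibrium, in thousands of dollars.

-41602

Rearranging supply gives Qs = 4P - 525. Equilibrium: 2115 - 4P = 4P - 525, so 2640 = 8P and P* = 330, Q* = 795.
The ceiling of 268 is below the equilibrium price 330, so it binds.
At P = 268: Qd = 2115 - 4·268 = 1043 and Qs = 4·268 - 525 = 547.
Producer surplus without the control is ½ · (330 - 131.25) · 795 = 79003.125.
With the ceiling, producers sell 547 units at 268, so PS = ½ · (268 - 131.25) · 547 = 37401.125.
Change in producer surplus = 37401.125 - 79003.125 = -41602.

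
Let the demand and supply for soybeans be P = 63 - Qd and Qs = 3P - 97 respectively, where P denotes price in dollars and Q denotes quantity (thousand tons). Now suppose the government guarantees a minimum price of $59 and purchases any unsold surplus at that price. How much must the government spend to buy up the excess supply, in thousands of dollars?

4484

Rearranging demand gives Qd = 63 - P. Equilibrium: 63 - P = 3P - 97, so 160 = 4P and P* = 40, Q* = 23.
Since 59 > 40, the floor is binding.
At P = 59: Qd = 63 - 59 = 4 and Qs = 3·59 - 97 = 80.
Surplus = Qs - Qd = 76.
Government expenditure = surplus × support price = 76 × 59 = 4484.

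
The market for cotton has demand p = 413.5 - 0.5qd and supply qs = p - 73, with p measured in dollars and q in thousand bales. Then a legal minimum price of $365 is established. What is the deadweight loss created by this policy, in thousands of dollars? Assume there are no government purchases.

Rearranging demand gives qd = 827 - 2p. Setting quantity demanded equal to quantity supplied, 827 - 2p = p - 73, gives p* = 300 and q* = 227.
Because the floor (365) lies above the market-clearing price, it is binding.
At p = 365: qd = 827 - 2·365 = 97 and qs = 365 - 73 = 292.
Quantity traded falls to 97. At q = 97 the demand price is (827 - 97)/2 = 365 and the supply price is 73 + 97 = 170.
Deadweight loss = ½ · (365 - 170) · (227 - 97) = ½ · 195 · 130 = 12675.

12675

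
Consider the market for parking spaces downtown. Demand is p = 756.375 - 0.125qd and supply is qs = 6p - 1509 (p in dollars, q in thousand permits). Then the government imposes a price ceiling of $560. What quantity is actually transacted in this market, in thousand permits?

Rearranging demand gives qd = 6051 - 8p. In a free market, 6051 - 8p = 6p - 1509 gives the equilibrium p* = 540, q* = 1731.
Since 560 is above p* = 540, the ceiling does not bind and the free-market outcome prevails.

1731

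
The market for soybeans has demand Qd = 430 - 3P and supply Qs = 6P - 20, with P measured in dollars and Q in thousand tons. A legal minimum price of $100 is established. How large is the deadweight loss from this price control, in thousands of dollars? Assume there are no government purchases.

Without the control the market clears where 430 - 3P = 6P - 20, i.e. P* = 50 and Q* = 280.
Because the floor (100) lies above the market-clearing price, it is binding.
At P = 100: Qd = 430 - 3·100 = 130 and Qs = 6·100 - 20 = 580.
Quantity traded falls to 130. At Q = 130 the demand price is (430 - 130)/3 = 100 and the supply price is (20 + 130)/6 = 25.
Deadweight loss = ½ · (100 - 25) · (280 - 130) = ½ · 75 · 150 = 5625.

5625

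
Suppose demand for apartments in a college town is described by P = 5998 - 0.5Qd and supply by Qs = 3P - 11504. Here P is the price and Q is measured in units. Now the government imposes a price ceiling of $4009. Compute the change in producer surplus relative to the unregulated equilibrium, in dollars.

Rearranging demand gives Qd = 11996 - 2P. In a free market, 11996 - 2P = 3P - 11504 gives the equilibrium P* = 4700, Q* = 2596.
The ceiling of 4009 is below the equilibrium price 4700, so it binds.
At P = 4009: Qd = 11996 - 2·4009 = 3978 and Qs = 3·4009 - 11504 = 523.
Producer surplus without the control is ½ · (4700 - 11504/3) · 2596 = 3369608/3.
With the ceiling, producers sell 523 units at 4009, so PS = ½ · (4009 - 11504/3) · 523 = 273529/6.
Change in producer surplus = 273529/6 - 3369608/3 = -1077614.5.

-1077614.5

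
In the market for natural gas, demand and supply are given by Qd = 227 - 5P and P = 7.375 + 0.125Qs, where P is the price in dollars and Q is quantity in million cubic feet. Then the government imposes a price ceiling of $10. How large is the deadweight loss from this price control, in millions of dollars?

Rearranging supply gives Qs = 8P - 59. Without the control the market clears where 227 - 5P = 8P - 59, i.e. P* = 22 and Q* = 117.
The ceiling of 10 is below the equilibrium price 22, so it binds.
At P = 10: Qd = 227 - 5·10 = 177 and Qs = 8·10 - 59 = 21.
Quantity traded falls to 21. At Q = 21 the demand price is (227 - 21)/5 = 41.2 and the supply price is (59 + 21)/8 = 10.
Deadweight loss = ½ · (41.2 - 10) · (117 - 21) = ½ · 31.2 · 96 = 1497.6.

1497.6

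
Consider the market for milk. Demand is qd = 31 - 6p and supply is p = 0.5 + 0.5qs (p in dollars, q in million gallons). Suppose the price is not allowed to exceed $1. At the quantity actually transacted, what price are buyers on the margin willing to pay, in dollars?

Rearranging supply gives qs = 2p - 1. Without the control the market clears where 31 - 6p = 2p - 1, i.e. p* = 4 and q* = 7.
The ceiling of 1 is below the equilibrium price 4, so it binds.
At p = 1: qd = 31 - 6·1 = 25 and qs = 2·1 - 1 = 1.
Only 1 units reach the market. On the demand curve, the marginal buyer's willingness to pay at q = 1 is (31 - 1)/6 = 5.

5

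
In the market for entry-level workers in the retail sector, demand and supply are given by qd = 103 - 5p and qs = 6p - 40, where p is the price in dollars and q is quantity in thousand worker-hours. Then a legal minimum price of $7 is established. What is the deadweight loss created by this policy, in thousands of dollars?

In a free market, 103 - 5p = 6p - 40 gives the equilibrium p* = 13, q* = 38.
The floor of 7 is below the equilibrium price 13, so it is not binding; the market clears at p* = 13, q* = 38.
Since the control does not bind, no trades are prevented and deadweight loss is zero.

0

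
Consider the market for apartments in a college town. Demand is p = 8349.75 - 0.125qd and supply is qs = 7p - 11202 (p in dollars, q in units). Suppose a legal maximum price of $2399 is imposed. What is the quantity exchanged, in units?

Rearranging demand gives qd = 66798 - 8p. Without the control the market clears where 66798 - 8p = 7p - 11202, i.e. p* = 5200 and q* = 25198.
Because the ceiling (2399) lies below the market-clearing price, it is binding.
At p = 2399: qd = 66798 - 8·2399 = 47606 and qs = 7·2399 - 11202 = 5591.
The quantity actually transacted is the short side, supply: 5591.

5591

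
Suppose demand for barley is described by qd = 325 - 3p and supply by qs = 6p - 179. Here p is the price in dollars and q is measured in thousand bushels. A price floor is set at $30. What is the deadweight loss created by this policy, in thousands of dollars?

0

Setting quantity demanded equal to quantity supplied, 325 - 3p = 6p - 179, gives p* = 56 and q* = 157.
Since 30 is below p* = 56, the floor does not bind and the free-market outcome prevails.
Since the control does not bind, no trades are prevented and deadweight loss is zero.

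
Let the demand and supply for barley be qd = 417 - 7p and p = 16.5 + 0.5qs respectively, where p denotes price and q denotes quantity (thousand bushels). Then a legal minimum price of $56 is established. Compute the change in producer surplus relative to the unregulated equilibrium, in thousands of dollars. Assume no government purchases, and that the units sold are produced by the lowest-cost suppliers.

-291

Rearranging supply gives qs = 2p - 33. Setting quantity demanded equal to quantity supplied, 417 - 7p = 2p - 33, gives p* = 50 and q* = 67.
Since 56 > 50, the floor is binding.
At p = 56: qd = 417 - 7·56 = 25 and qs = 2·56 - 33 = 79.
Producer surplus without the control is ½ · (50 - 16.5) · 67 = 1122.25.
With the floor, 25 units are sold at 56. The supply price at q = 25 is 29, so PS = ½ · [(56 - 16.5) + (56 - 29)] · 25 = 831.25.
Change in producer surplus = 831.25 - 1122.25 = -291.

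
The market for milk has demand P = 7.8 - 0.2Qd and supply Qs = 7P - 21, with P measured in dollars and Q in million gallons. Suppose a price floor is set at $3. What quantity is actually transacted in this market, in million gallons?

Rearranging demand gives Qd = 39 - 5P. Setting quantity demanded equal to quantity supplied, 39 - 5P = 7P - 21, gives P* = 5 and Q* = 14.
Since 3 is below P* = 5, the floor does not bind and the free-market outcome prevails.

14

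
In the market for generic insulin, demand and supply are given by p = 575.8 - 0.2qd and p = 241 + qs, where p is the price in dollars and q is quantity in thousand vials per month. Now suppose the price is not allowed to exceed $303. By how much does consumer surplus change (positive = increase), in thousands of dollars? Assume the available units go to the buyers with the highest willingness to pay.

8745.1

Rearranging demand gives qd = 2879 - 5p; rearranging supply gives qs = p - 241. Equilibrium: 2879 - 5p = p - 241, so 3120 = 6p and p* = 520, q* = 279.
Because the ceiling (303) lies below the market-clearing price, it is binding.
At p = 303: qd = 2879 - 5·303 = 1364 and qs = 303 - 241 = 62.
Consumer surplus without the control is ½ · (575.8 - 520) · 279 = 7784.1.
With the ceiling, 62 units are sold at 303 (assume they go to the highest-value buyers). The demand price at q = 62 is 563.4, so CS = ½ · [(575.8 - 303) + (563.4 - 303)] · 62 = 16529.2.
Change in consumer surplus = 16529.2 - 7784.1 = 8745.1.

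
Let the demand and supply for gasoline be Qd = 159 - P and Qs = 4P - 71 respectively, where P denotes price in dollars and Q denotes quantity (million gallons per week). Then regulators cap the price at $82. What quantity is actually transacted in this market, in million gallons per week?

Equilibrium: 159 - P = 4P - 71, so 230 = 5P and P* = 46, Q* = 113.
Since 82 is above P* = 46, the ceiling does not bind and the free-market outcome prevails.

113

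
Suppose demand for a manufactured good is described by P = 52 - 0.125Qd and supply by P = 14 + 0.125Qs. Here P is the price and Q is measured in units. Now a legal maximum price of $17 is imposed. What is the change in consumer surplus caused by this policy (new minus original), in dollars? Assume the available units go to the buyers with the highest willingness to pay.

-640

Rearranging demand gives Qd = 416 - 8P; rearranging supply gives Qs = 8P - 112. Without the control the market clears where 416 - 8P = 8P - 112, i.e. P* = 33 and Q* = 152.
Because the ceiling (17) lies below the market-clearing price, it is binding.
At P = 17: Qd = 416 - 8·17 = 280 and Qs = 8·17 - 112 = 24.
Consumer surplus without the control is ½ · (52 - 33) · 152 = 1444.
With the ceiling, 24 units are sold at 17 (assume they go to the highest-value buyers). The demand price at Q = 24 is 49, so CS = ½ · [(52 - 17) + (49 - 17)] · 24 = 804.
Change in consumer surplus = 804 - 1444 = -640.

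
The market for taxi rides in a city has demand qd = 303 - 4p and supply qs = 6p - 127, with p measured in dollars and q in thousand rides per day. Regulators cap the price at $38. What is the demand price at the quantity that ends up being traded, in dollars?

Setting quantity demanded equal to quantity supplied, 303 - 4p = 6p - 127, gives p* = 43 and q* = 131.
The ceiling of 38 is below the equilibrium price 43, so it binds.
At p = 38: qd = 303 - 4·38 = 151 and qs = 6·38 - 127 = 101.
Only 101 units reach the market. On the demand curve, the marginal buyer's willingness to pay at q = 101 is (303 - 101)/4 = 50.5.

50.5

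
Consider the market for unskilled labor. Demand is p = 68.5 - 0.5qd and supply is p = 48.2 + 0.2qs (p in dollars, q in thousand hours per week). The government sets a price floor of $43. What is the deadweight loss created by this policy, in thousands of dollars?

Rearranging demand gives qd = 137 - 2p; rearranging supply gives qs = 5p - 241. Equilibrium: 137 - 2p = 5p - 241, so 378 = 7p and p* = 54, q* = 29.
Since 43 is below p* = 54, the floor does not bind and the free-market outcome prevails.
Since the control does not bind, no trades are prevented and deadweight loss is zero.

0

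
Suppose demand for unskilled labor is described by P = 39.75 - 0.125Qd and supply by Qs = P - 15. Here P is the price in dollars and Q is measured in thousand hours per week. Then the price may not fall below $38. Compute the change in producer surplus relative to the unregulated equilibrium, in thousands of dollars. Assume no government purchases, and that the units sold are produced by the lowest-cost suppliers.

Rearranging demand gives Qd = 318 - 8P. In a free market, 318 - 8P = P - 15 gives the equilibrium P* = 37, Q* = 22.
Since 38 > 37, the floor is binding.
At P = 38: Qd = 318 - 8·38 = 14 and Qs = 38 - 15 = 23.
Producer surplus without the control is ½ · (37 - 15) · 22 = 242.
With the floor, 14 units are sold at 38. The supply price at Q = 14 is 29, so PS = ½ · [(38 - 15) + (38 - 29)] · 14 = 224.
Change in producer surplus = 224 - 242 = -18.

-18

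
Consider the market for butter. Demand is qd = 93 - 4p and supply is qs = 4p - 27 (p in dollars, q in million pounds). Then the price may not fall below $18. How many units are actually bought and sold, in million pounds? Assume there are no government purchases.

Without the control the market clears where 93 - 4p = 4p - 27, i.e. p* = 15 and q* = 33.
Because the floor (18) lies above the market-clearing price, it is binding.
At p = 18: qd = 93 - 4·18 = 21 and qs = 4·18 - 27 = 45.
The quantity actually transacted is the short side, demand: 21.

21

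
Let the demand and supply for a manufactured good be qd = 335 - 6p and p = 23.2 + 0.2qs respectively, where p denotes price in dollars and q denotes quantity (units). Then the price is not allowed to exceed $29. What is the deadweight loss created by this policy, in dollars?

Rearranging supply gives qs = 5p - 116. Without the control the market clears where 335 - 6p = 5p - 116, i.e. p* = 41 and q* = 89.
Since 29 < 41, the ceiling is binding.
At p = 29: qd = 335 - 6·29 = 161 and qs = 5·29 - 116 = 29.
Quantity traded falls to 29. At q = 29 the demand price is (335 - 29)/6 = 51 and the supply price is (116 + 29)/5 = 29.
Deadweight loss = ½ · (51 - 29) · (89 - 29) = ½ · 22 · 60 = 660.

660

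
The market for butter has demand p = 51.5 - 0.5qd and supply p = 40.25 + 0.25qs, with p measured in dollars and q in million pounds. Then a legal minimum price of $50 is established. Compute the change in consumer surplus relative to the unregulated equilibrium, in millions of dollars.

-54

Rearranging demand gives qd = 103 - 2p; rearranging supply gives qs = 4p - 161. Equilibrium: 103 - 2p = 4p - 161, so 264 = 6p and p* = 44, q* = 15.
Because the floor (50) lies above the market-clearing price, it is binding.
At p = 50: qd = 103 - 2·50 = 3 and qs = 4·50 - 161 = 39.
Consumer surplus without the control is ½ · (51.5 - 44) · 15 = 56.25.
With the floor, consumers buy 3 units at 50, so CS = ½ · (51.5 - 50) · 3 = 2.25.
Change in consumer surplus = 2.25 - 56.25 = -54.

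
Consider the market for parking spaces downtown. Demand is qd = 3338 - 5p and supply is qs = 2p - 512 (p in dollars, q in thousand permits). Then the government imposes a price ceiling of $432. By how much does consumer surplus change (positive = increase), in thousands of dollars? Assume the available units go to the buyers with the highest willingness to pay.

35966.4

Equilibrium: 3338 - 5p = 2p - 512, so 3850 = 7p and p* = 550, q* = 588.
Since 432 < 550, the ceiling is binding.
At p = 432: qd = 3338 - 5·432 = 1178 and qs = 2·432 - 512 = 352.
Consumer surplus without the control is ½ · (667.6 - 550) · 588 = 34574.4.
With the ceiling, 352 units are sold at 432 (assume they go to the highest-value buyers). The demand price at q = 352 is 597.2, so CS = ½ · [(667.6 - 432) + (597.2 - 432)] · 352 = 70540.8.
Change in consumer surplus = 70540.8 - 34574.4 = 35966.4.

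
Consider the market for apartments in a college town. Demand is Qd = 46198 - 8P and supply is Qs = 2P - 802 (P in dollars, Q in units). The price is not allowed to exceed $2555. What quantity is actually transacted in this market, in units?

4308

Equilibrium: 46198 - 8P = 2P - 802, so 47000 = 10P and P* = 4700, Q* = 8598.
Because the ceiling (2555) lies below the market-clearing price, it is binding.
At P = 2555: Qd = 46198 - 8·2555 = 25758 and Qs = 2·2555 - 802 = 4308.
The quantity actually transacted is the short side, supply: 4308.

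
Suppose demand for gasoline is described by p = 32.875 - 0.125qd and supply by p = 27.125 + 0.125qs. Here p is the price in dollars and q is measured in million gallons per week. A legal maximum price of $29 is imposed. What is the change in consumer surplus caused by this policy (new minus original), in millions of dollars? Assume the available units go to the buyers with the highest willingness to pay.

Rearranging demand gives qd = 263 - 8p; rearranging supply gives qs = 8p - 217. Equilibrium: 263 - 8p = 8p - 217, so 480 = 16p and p* = 30, q* = 23.
Because the ceiling (29) lies below the market-clearing price, it is binding.
At p = 29: qd = 263 - 8·29 = 31 and qs = 8·29 - 217 = 15.
Consumer surplus without the control is ½ · (32.875 - 30) · 23 = 33.0625.
With the ceiling, 15 units are sold at 29 (assume they go to the highest-value buyers). The demand price at q = 15 is 31, so CS = ½ · [(32.875 - 29) + (31 - 29)] · 15 = 44.0625.
Change in consumer surplus = 44.0625 - 33.0625 = 11.

11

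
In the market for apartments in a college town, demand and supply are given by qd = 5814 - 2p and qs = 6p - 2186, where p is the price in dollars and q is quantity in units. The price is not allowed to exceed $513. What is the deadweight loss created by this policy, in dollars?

2846028

Without the control the market clears where 5814 - 2p = 6p - 2186, i.e. p* = 1000 and q* = 3814.
The ceiling of 513 is below the equilibrium price 1000, so it binds.
At p = 513: qd = 5814 - 2·513 = 4788 and qs = 6·513 - 2186 = 892.
Quantity traded falls to 892. At q = 892 the demand price is (5814 - 892)/2 = 2461 and the supply price is (2186 + 892)/6 = 513.
Deadweight loss = ½ · (2461 - 513) · (3814 - 892) = ½ · 1948 · 2922 = 2846028.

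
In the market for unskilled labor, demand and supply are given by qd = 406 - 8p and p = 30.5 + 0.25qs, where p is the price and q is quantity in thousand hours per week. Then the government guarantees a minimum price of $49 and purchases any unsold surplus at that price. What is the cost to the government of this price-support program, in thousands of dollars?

Rearranging supply gives qs = 4p - 122. Without the control the market clears where 406 - 8p = 4p - 122, i.e. p* = 44 and q* = 54.
Because the floor (49) lies above the market-clearing price, it is binding.
At p = 49: qd = 406 - 8·49 = 14 and qs = 4·49 - 122 = 74.
Surplus = qs - qd = 60.
Government expenditure = surplus × support price = 60 × 49 = 2940.

2940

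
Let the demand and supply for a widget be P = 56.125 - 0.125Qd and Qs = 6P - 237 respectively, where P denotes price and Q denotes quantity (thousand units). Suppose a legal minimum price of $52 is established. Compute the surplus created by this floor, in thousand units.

Rearranging demand gives Qd = 449 - 8P. Setting quantity demanded equal to quantity supplied, 449 - 8P = 6P - 237, gives P* = 49 and Q* = 57.
Because the floor (52) lies above the market-clearing price, it is binding.
At P = 52: Qd = 449 - 8·52 = 33 and Qs = 6·52 - 237 = 75.
Surplus = Qs - Qd = 75 - 33 = 42.

42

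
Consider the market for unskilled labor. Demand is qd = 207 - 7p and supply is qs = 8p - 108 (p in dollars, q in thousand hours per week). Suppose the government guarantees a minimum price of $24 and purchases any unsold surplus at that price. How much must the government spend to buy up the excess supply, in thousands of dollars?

Setting quantity demanded equal to quantity supplied, 207 - 7p = 8p - 108, gives p* = 21 and q* = 60.
Because the floor (24) lies above the market-clearing price, it is binding.
At p = 24: qd = 207 - 7·24 = 39 and qs = 8·24 - 108 = 84.
Surplus = qs - qd = 45.
Government expenditure = surplus × support price = 45 × 24 = 1080.

1080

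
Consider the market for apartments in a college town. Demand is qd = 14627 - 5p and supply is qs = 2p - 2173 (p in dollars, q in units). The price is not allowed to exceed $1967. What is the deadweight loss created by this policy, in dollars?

262484.6

Without the control the market clears where 14627 - 5p = 2p - 2173, i.e. p* = 2400 and q* = 2627.
The ceiling of 1967 is below the equilibrium price 2400, so it binds.
At p = 1967: qd = 14627 - 5·1967 = 4792 and qs = 2·1967 - 2173 = 1761.
Quantity traded falls to 1761. At q = 1761 the demand price is (14627 - 1761)/5 = 2573.2 and the supply price is (2173 + 1761)/2 = 1967.
Deadweight loss = ½ · (2573.2 - 1967) · (2627 - 1761) = ½ · 606.2 · 866 = 262484.6.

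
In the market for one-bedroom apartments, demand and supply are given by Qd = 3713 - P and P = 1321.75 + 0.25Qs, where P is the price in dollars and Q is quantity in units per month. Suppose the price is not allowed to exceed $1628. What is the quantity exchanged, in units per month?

1225

Rearranging supply gives Qs = 4P - 5287. Without the control the market clears where 3713 - P = 4P - 5287, i.e. P* = 1800 and Q* = 1913.
Since 1628 < 1800, the ceiling is binding.
At P = 1628: Qd = 3713 - 1628 = 2085 and Qs = 4·1628 - 5287 = 1225.
The quantity actually transacted is the short side, supply: 1225.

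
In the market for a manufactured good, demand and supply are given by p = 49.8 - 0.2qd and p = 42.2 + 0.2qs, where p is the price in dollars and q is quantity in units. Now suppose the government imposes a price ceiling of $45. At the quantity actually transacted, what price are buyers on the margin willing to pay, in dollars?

47

Rearranging demand gives qd = 249 - 5p; rearranging supply gives qs = 5p - 211. Equilibrium: 249 - 5p = 5p - 211, so 460 = 10p and p* = 46, q* = 19.
Since 45 < 46, the ceiling is binding.
At p = 45: qd = 249 - 5·45 = 24 and qs = 5·45 - 211 = 14.
Only 14 units reach the market. On the demand curve, the marginal buyer's willingness to pay at q = 14 is (249 - 14)/5 = 47.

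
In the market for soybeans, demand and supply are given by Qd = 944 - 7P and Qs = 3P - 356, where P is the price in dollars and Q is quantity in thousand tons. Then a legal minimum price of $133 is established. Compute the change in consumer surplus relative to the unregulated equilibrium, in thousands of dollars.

Without the control the market clears where 944 - 7P = 3P - 356, i.e. P* = 130 and Q* = 34.
Because the floor (133) lies above the market-clearing price, it is binding.
At P = 133: Qd = 944 - 7·133 = 13 and Qs = 3·133 - 356 = 43.
Consumer surplus without the control is ½ · (944/7 - 130) · 34 = 578/7.
With the floor, consumers buy 13 units at 133, so CS = ½ · (944/7 - 133) · 13 = 169/14.
Change in consumer surplus = 169/14 - 578/7 = -70.5.

-70.5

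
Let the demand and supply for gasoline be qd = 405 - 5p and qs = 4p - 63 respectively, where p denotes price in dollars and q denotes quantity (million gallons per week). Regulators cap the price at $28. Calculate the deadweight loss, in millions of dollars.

2073.6

Equilibrium: 405 - 5p = 4p - 63, so 468 = 9p and p* = 52, q* = 145.
The ceiling of 28 is below the equilibrium price 52, so it binds.
At p = 28: qd = 405 - 5·28 = 265 and qs = 4·28 - 63 = 49.
Quantity traded falls to 49. At q = 49 the demand price is (405 - 49)/5 = 71.2 and the supply price is (63 + 49)/4 = 28.
Deadweight loss = ½ · (71.2 - 28) · (145 - 49) = ½ · 43.2 · 96 = 2073.6.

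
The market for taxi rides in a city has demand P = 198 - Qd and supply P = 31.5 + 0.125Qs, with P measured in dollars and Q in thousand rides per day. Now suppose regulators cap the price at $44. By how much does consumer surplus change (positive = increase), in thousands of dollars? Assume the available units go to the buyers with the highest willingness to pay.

-552

Rearranging demand gives Qd = 198 - P; rearranging supply gives Qs = 8P - 252. In a free market, 198 - P = 8P - 252 gives the equilibrium P* = 50, Q* = 148.
Since 44 < 50, the ceiling is binding.
At P = 44: Qd = 198 - 44 = 154 and Qs = 8·44 - 252 = 100.
Consumer surplus without the control is ½ · (198 - 50) · 148 = 10952.
With the ceiling, 100 units are sold at 44 (assume they go to the highest-value buyers). The demand price at Q = 100 is 98, so CS = ½ · [(198 - 44) + (98 - 44)] · 100 = 10400.
Change in consumer surplus = 10400 - 10952 = -552.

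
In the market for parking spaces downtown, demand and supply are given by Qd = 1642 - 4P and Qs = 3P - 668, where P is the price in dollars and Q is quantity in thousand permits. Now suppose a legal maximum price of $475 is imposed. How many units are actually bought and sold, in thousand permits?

322

Without the control the market clears where 1642 - 4P = 3P - 668, i.e. P* = 330 and Q* = 322.
The ceiling of 475 is above the equilibrium price 330, so it is not binding; the market clears at P* = 330, Q* = 322.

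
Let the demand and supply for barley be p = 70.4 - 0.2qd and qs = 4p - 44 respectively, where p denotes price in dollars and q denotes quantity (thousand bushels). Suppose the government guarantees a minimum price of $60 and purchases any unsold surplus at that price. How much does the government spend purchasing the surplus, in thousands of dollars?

8640

Rearranging demand gives qd = 352 - 5p. Equilibrium: 352 - 5p = 4p - 44, so 396 = 9p and p* = 44, q* = 132.
Because the floor (60) lies above the market-clearing price, it is binding.
At p = 60: qd = 352 - 5·60 = 52 and qs = 4·60 - 44 = 196.
Surplus = qs - qd = 144.
Government expenditure = surplus × support price = 144 × 60 = 8640.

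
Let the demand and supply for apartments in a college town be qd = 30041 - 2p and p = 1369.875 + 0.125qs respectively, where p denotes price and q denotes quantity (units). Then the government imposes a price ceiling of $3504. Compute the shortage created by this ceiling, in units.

5960

Rearranging supply gives qs = 8p - 10959. Equilibrium: 30041 - 2p = 8p - 10959, so 41000 = 10p and p* = 4100, q* = 21841.
Since 3504 < 4100, the ceiling is binding.
At p = 3504: qd = 30041 - 2·3504 = 23033 and qs = 8·3504 - 10959 = 17073.
Shortage = qd - qs = 23033 - 17073 = 5960.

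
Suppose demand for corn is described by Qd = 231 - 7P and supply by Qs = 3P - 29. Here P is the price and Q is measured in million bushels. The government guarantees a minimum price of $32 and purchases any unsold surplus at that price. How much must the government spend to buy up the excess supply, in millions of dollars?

Setting quantity demanded equal to quantity supplied, 231 - 7P = 3P - 29, gives P* = 26 and Q* = 49.
Because the floor (32) lies above the market-clearing price, it is binding.
At P = 32: Qd = 231 - 7·32 = 7 and Qs = 3·32 - 29 = 67.
Surplus = Qs - Qd = 60.
Government expenditure = surplus × support price = 60 × 32 = 1920.

1920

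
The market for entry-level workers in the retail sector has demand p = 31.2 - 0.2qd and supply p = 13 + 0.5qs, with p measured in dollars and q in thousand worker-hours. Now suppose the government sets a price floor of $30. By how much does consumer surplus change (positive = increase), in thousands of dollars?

-64

Rearranging demand gives qd = 156 - 5p; rearranging supply gives qs = 2p - 26. Setting quantity demanded equal to quantity supplied, 156 - 5p = 2p - 26, gives p* = 26 and q* = 26.
Since 30 > 26, the floor is binding.
At p = 30: qd = 156 - 5·30 = 6 and qs = 2·30 - 26 = 34.
Consumer surplus without the control is ½ · (31.2 - 26) · 26 = 67.6.
With the floor, consumers buy 6 units at 30, so CS = ½ · (31.2 - 30) · 6 = 3.6.
Change in consumer surplus = 3.6 - 67.6 = -64.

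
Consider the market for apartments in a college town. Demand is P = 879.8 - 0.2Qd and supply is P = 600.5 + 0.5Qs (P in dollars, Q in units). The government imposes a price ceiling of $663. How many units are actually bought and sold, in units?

125

Rearranging demand gives Qd = 4399 - 5P; rearranging supply gives Qs = 2P - 1201. Setting quantity demanded equal to quantity supplied, 4399 - 5P = 2P - 1201, gives P* = 800 and Q* = 399.
Since 663 < 800, the ceiling is binding.
At P = 663: Qd = 4399 - 5·663 = 1084 and Qs = 2·663 - 1201 = 125.
The quantity actually transacted is the short side, supply: 125.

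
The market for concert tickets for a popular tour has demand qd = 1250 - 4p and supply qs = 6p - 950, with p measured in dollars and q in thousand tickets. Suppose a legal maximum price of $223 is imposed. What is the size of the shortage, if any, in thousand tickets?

Setting quantity demanded equal to quantity supplied, 1250 - 4p = 6p - 950, gives p* = 220 and q* = 370.
Since 223 is above p* = 220, the ceiling does not bind and the free-market outcome prevails.
Since the control does not bind, there is no shortage.

0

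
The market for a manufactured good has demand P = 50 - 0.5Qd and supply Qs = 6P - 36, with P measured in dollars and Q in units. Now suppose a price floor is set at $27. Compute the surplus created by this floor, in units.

80

Rearranging demand gives Qd = 100 - 2P. In a free market, 100 - 2P = 6P - 36 gives the equilibrium P* = 17, Q* = 66.
Because the floor (27) lies above the market-clearing price, it is binding.
At P = 27: Qd = 100 - 2·27 = 46 and Qs = 6·27 - 36 = 126.
Surplus = Qs - Qd = 126 - 46 = 80.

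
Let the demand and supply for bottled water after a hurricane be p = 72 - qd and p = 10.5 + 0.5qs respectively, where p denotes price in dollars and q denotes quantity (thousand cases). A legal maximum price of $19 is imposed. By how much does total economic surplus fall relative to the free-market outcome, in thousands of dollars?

Rearranging demand gives qd = 72 - p; rearranging supply gives qs = 2p - 21. Setting quantity demanded equal to quantity supplied, 72 - p = 2p - 21, gives p* = 31 and q* = 41.
Since 19 < 31, the ceiling is binding.
At p = 19: qd = 72 - 19 = 53 and qs = 2·19 - 21 = 17.
Quantity traded falls to 17. At q = 17 the demand price is 72 - 17 = 55 and the supply price is (21 + 17)/2 = 19.
Deadweight loss = ½ · (55 - 19) · (41 - 17) = ½ · 36 · 24 = 432.

432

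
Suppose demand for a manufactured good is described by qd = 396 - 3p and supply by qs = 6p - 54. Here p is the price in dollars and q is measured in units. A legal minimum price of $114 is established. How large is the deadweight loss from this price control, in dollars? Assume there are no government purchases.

9216

Without the control the market clears where 396 - 3p = 6p - 54, i.e. p* = 50 and q* = 246.
Since 114 > 50, the floor is binding.
At p = 114: qd = 396 - 3·114 = 54 and qs = 6·114 - 54 = 630.
Quantity traded falls to 54. At q = 54 the demand price is (396 - 54)/3 = 114 and the supply price is (54 + 54)/6 = 18.
Deadweight loss = ½ · (114 - 18) · (246 - 54) = ½ · 96 · 192 = 9216.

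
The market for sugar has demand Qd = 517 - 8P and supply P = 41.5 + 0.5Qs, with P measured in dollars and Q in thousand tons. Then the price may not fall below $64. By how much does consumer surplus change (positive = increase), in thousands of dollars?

-84

Rearranging supply gives Qs = 2P - 83. Without the control the market clears where 517 - 8P = 2P - 83, i.e. P* = 60 and Q* = 37.
Since 64 > 60, the floor is binding.
At P = 64: Qd = 517 - 8·64 = 5 and Qs = 2·64 - 83 = 45.
Consumer surplus without the control is ½ · (64.625 - 60) · 37 = 85.5625.
With the floor, consumers buy 5 units at 64, so CS = ½ · (64.625 - 64) · 5 = 1.5625.
Change in consumer surplus = 1.5625 - 85.5625 = -84.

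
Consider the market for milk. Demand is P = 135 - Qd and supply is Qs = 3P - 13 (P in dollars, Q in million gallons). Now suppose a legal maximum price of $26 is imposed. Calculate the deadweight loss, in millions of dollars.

726

Rearranging demand gives Qd = 135 - P. Equilibrium: 135 - P = 3P - 13, so 148 = 4P and P* = 37, Q* = 98.
Since 26 < 37, the ceiling is binding.
At P = 26: Qd = 135 - 26 = 109 and Qs = 3·26 - 13 = 65.
Quantity traded falls to 65. At Q = 65 the demand price is 135 - 65 = 70 and the supply price is (13 + 65)/3 = 26.
Deadweight loss = ½ · (70 - 26) · (98 - 65) = ½ · 44 · 33 = 726.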